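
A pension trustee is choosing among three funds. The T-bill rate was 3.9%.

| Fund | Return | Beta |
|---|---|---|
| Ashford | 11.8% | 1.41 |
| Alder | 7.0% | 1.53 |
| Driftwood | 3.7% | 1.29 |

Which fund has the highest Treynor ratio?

Ashford: Treynor = (11.8% − 3.9%) / 1.41 = 5.603
Alder: Treynor = (7.0% − 3.9%) / 1.53 = 2.026
Driftwood: Treynor = (3.7% − 3.9%) / 1.29 = -0.155
Highest: Ashford (5.603).

Ashford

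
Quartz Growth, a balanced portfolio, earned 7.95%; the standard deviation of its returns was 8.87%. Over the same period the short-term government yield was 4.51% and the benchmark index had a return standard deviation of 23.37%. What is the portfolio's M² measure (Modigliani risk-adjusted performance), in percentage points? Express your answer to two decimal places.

13.57

Sharpe = (Rp − Rf) / σp = (7.95% − 4.51%) / 8.87% = 0.3878
M² = Rf + Sharpe × σm = 4.51% + 0.3878 × 23.37% = 13.5729%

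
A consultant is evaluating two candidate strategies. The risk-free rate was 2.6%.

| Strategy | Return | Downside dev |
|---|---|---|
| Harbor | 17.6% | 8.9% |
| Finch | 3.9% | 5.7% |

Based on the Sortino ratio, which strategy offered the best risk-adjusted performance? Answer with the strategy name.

Harbor: Sortino ratio = (17.6% − 2.6%) / 8.9% = 1.685
Finch: Sortino ratio = (3.9% − 2.6%) / 5.7% = 0.228
Highest: Harbor (1.685).

Harbor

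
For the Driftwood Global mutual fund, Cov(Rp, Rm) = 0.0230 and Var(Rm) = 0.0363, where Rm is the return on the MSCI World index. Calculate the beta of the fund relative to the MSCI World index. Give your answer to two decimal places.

0.63

β = Cov(Rp, Rm) / Var(Rm) = 0.0230 / 0.0363 = 0.6336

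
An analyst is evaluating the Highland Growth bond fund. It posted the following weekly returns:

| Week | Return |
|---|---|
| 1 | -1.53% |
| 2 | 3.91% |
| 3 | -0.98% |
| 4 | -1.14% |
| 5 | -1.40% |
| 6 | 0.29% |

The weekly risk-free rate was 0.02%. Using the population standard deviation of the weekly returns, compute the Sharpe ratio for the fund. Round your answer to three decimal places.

-0.085

Mean return r̄ = -0.850 / 6 = -0.1417%
Σ(r − r̄)² = 21.8127; population σ = √(21.8127/6) = 1.9067%
Sharpe = (r̄ − rf) / σ = (-0.1417 − 0.02) / 1.9067 = -0.1617 / 1.9067 = -0.0848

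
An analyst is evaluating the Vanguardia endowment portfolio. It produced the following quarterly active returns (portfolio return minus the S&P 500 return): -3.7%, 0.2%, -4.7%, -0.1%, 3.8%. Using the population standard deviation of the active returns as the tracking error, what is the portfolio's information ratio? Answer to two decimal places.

r̄ = (-3.7 + 0.2 − 4.7 − 0.1 + 3.8) / 5 = -4.50 / 5 = -0.9000%
Σ(r − r̄)² = (-3.7 − (-0.9000))² + (0.2 − (-0.9000))² + … = 46.2200
σ = √[46.2200 / 5] = 3.0404%
IR = r̄ / tracking error = -0.9000 / 3.0404 = -0.2960

-0.30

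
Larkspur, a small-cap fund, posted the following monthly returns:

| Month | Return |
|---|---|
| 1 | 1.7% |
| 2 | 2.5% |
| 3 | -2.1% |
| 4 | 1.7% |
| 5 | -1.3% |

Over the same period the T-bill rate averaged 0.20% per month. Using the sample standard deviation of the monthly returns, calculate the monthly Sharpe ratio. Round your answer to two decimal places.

0.15

Mean return μ = 2.50 / 5 = 0.5000%
Sample std dev = √[16.8800 / 4] = 2.0543%
Sharpe = (μ − rf) / σ = (0.5000 − 0.2) / 2.0543 = 0.3000 / 2.0543 = 0.1460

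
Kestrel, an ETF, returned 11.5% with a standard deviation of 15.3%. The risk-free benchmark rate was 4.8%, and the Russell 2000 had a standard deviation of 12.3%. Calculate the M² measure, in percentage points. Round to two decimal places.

Sharpe = (Rp − Rf) / σp = (11.5% − 4.8%) / 15.3% = 0.4379
M² = Rf + Sharpe × σm = 4.8% + 0.4379 × 12.3% = 10.1862%

10.19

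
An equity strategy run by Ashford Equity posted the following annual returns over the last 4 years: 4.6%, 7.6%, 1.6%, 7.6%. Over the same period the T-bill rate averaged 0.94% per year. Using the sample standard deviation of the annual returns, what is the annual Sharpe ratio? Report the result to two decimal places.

r̄ = (4.6 + 7.6 + 1.6 + 7.6) / 4 = 21.40 / 4 = 5.3500%
Sample std dev = √[24.7500 / 3] = 2.8723%
Sharpe = (r̄ − rf) / σ = (5.3500 − 0.94) / 2.8723 = 4.4100 / 2.8723 = 1.5354

1.54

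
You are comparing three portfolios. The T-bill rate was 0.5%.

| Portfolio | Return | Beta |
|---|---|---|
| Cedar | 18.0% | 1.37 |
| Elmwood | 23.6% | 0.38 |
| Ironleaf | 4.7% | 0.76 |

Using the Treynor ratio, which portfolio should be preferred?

Elmwood

Cedar: Treynor = (18.0% − 0.5%) / 1.37 = 12.774
Elmwood: Treynor = (23.6% − 0.5%) / 0.38 = 60.789
Ironleaf: Treynor = (4.7% − 0.5%) / 0.76 = 5.526
Highest: Elmwood (60.789).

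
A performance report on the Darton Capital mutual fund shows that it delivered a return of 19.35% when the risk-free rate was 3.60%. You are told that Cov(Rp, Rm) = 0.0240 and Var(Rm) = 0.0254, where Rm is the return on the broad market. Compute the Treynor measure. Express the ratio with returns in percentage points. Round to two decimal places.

β = Cov / Var = 0.0240 / 0.0254 = 0.9449
Treynor = (Rp − Rf) / β = (19.35% − 3.60%) / 0.9449 = 15.75 / 0.9449 = 16.6684

16.67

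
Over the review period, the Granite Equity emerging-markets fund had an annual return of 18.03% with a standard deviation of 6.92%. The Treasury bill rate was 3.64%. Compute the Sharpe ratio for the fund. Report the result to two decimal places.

2.08

Sharpe = (Rp − Rf) / σp = (18.03% − 3.64%) / 6.92% = 14.39% / 6.92% = 2.0795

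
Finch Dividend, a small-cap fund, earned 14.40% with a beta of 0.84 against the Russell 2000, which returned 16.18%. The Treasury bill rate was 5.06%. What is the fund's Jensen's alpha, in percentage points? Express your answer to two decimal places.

CAPM expected return = Rf + β(Rm − Rf) = 5.06% + 0.84 × (16.18% − 5.06%) = 5.06 + 0.84 × 11.12 = 14.4008%
Jensen's α = Rp − E[R] = 14.40% − 14.4008% = -0.0008

0.00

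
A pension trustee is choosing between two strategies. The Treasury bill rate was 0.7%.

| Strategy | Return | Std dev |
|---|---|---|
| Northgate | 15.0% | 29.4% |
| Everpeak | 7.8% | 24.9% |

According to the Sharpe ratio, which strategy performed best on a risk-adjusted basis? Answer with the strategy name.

Northgate: Sharpe ratio = (15.0% − 0.7%) / 29.4% = 0.486
Everpeak: Sharpe ratio = (7.8% − 0.7%) / 24.9% = 0.285
Highest: Northgate (0.486).

Northgate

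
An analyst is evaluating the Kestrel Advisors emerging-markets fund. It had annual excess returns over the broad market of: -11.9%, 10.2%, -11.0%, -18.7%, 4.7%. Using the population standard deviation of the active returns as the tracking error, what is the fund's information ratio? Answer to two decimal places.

r̄ = (-11.9 + 10.2 − 11 − 18.7 + 4.7) / 5 = -26.70 / 5 = -5.3400%
Σ(r − r̄)² = (-11.9 − (-5.3400))² + (10.2 − (-5.3400))² + (-11 − (-5.3400))² + … = 595.8520
population σ = √(595.8520 / 5) = √119.1704 = 10.9165%
IR = r̄ / tracking error = -5.3400 / 10.9165 = -0.4892

-0.49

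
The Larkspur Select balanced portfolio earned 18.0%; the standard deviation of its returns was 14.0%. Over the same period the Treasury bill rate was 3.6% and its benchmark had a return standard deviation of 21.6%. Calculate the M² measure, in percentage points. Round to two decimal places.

Sharpe = (Rp − Rf) / σp = (18.0% − 3.6%) / 14.0% = 1.0286
M² = Rf + Sharpe × σm = 3.6% + 1.0286 × 21.6% = 25.8178%

25.82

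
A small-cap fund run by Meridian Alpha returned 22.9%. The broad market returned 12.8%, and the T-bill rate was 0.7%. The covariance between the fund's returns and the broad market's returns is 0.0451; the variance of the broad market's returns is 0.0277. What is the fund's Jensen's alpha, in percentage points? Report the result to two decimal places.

β = Cov / Var = 0.0451 / 0.0277 = 1.6282
E[R] = Rf + β(Rm − Rf) = 0.7% + 1.6282 × (12.8% − 0.7%) = 20.4012%
α = Rp − E[R] = 22.9% − 20.4012% = 2.4988

2.50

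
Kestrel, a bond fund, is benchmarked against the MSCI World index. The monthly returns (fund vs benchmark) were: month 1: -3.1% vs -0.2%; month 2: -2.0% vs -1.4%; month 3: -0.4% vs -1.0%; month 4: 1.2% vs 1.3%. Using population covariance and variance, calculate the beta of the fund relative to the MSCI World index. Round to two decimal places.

0.93

r̄p = -1.0750%,  r̄m = -0.3250%
Cov = Σ(rp − r̄p)(rm − r̄m) / 4 = 0.9956
Var(rm) = Σ(rm − r̄m)² / 4 = 1.0669
β = Cov / Var = 0.9956 / 1.0669 = 0.9332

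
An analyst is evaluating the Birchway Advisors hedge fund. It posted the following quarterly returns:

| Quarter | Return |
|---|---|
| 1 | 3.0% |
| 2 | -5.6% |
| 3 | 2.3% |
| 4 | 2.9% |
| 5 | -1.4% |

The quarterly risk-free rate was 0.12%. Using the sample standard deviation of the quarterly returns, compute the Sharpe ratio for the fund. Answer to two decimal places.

0.03

r̄ = (3 − 5.6 + 2.3 + 2.9 − 1.4) / 5 = 1.20 / 5 = 0.2400%
Σ(r − r̄)² = 55.7320; sample σ = √(55.7320/4) = 3.7327%
Sharpe = (r̄ − rf) / σ = (0.2400 − 0.12) / 3.7327 = 0.1200 / 3.7327 = 0.0321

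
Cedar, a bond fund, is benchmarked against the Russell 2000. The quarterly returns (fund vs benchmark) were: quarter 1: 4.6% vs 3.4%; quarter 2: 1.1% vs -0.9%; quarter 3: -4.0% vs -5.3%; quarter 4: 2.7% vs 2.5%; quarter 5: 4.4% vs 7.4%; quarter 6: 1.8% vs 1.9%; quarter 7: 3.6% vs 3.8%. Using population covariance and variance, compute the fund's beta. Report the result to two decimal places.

0.69

r̄p = 2.0286%,  r̄m = 1.8286%
Cov = Σ(rp − r̄p)(rm − r̄m) / 7 = 9.4706
Var(rm) = Σ(rm − r̄m)² / 7 = 13.7306
β = Cov / Var = 9.4706 / 13.7306 = 0.6897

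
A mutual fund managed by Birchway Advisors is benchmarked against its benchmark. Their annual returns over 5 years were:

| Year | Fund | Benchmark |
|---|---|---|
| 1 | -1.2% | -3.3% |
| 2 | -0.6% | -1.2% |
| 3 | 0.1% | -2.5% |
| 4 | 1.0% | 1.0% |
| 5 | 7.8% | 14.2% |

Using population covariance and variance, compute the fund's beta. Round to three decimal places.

r̄p = 1.4200%,  r̄m = 1.6400%
Cov = Σ(rp − r̄p)(rm − r̄m) / 5 = 20.9092
Var(rm) = Σ(rm − r̄m)² / 5 = 41.5544
β = Cov / Var = 20.9092 / 41.5544 = 0.5032

0.503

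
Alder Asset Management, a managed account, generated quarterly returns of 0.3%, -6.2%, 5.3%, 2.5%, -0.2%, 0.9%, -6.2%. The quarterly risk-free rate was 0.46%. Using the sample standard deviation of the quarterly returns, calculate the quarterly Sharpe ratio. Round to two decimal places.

r̄ = (0.3 − 6.2 + 5.3 + 2.5 − 0.2 + 0.9 − 6.2) / 7 = -0.5143%
Σ(r − r̄)² = 110.3086; sample σ = √(110.3086/6) = 4.2877%
Sharpe = (r̄ − rf) / σ = (-0.5143 − 0.46) / 4.2877 = -0.9743 / 4.2877 = -0.2272

-0.23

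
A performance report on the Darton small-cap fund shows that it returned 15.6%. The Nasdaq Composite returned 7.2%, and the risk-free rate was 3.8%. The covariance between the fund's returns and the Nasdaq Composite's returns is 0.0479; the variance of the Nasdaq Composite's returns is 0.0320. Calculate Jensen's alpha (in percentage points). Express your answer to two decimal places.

6.71

β = Cov / Var = 0.0479 / 0.0320 = 1.4969
E[R] = Rf + β(Rm − Rf) = 3.8% + 1.4969 × (7.2% − 3.8%) = 8.8895%
α = Rp − E[R] = 15.6% − 8.8895% = 6.7105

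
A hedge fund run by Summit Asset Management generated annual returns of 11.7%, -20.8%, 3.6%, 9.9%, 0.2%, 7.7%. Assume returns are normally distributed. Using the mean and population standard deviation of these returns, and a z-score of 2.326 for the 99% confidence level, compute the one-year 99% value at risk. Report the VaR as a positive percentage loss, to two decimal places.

23.33

μ = (11.7 − 20.8 + 3.6 + 9.9 + 0.2 + 7.7) / 6 = 12.30 / 6 = 2.0500%
Σ(r − μ)² = (11.7 − 2.0500)² + (-20.8 − 2.0500)² + (3.6 − 2.0500)² + … = 714.6150
population σ = √(714.6150 / 6) = √119.1025 = 10.9134%
VaR = −(μ − z·σ) = −(2.0500 − 2.326 × 10.9134) = −(-23.3346) = 23.3346%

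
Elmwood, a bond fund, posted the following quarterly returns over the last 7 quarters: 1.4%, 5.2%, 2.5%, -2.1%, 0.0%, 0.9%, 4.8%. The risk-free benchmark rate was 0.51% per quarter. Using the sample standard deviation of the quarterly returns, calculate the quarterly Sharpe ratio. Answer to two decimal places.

r̄ = (1.4 + 5.2 + 2.5 − 2.1 + 0 + 0.9 + 4.8) / 7 = 12.70 / 7 = 1.8143%
Σ(r − r̄)² = (1.4 − 1.8143)² + (5.2 − 1.8143)² + (2.5 − 1.8143)² + … = 40.4686
σ = √[40.4686 / 6] = 2.5971%
Sharpe = (r̄ − rf) / σ = (1.8143 − 0.51) / 2.5971 = 1.3043 / 2.5971 = 0.5022

0.50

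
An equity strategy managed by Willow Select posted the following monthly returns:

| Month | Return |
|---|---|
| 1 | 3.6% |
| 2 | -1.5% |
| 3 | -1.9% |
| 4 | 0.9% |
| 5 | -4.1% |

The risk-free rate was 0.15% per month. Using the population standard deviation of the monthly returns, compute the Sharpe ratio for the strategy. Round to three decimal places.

-0.285

Mean return r̄ = -3.00 / 5 = -0.6000%
Population std dev = √[34.6400 / 5] = 2.6321%
Sharpe = (r̄ − rf) / σ = (-0.6000 − 0.15) / 2.6321 = -0.7500 / 2.6321 = -0.2849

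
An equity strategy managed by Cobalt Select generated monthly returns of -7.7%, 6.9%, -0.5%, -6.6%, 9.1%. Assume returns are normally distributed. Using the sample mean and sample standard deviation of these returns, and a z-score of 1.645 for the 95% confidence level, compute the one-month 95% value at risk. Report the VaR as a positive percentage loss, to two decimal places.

μ = (-7.7 + 6.9 − 0.5 − 6.6 + 9.1) / 5 = 0.2400%
Σ(r − μ)² = 233.2320; sample σ = √(233.2320/4) = 7.6360%
VaR = −(μ − z·σ) = −(0.2400 − 1.645 × 7.6360) = −(-12.3212) = 12.3212%

12.32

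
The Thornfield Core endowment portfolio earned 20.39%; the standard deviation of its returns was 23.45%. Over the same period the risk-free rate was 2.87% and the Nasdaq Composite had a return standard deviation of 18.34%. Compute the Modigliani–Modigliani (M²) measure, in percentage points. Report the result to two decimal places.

16.57

Sharpe = (Rp − Rf) / σp = (20.39% − 2.87%) / 23.45% = 0.7471
M² = Rf + Sharpe × σm = 2.87% + 0.7471 × 18.34% = 16.5718%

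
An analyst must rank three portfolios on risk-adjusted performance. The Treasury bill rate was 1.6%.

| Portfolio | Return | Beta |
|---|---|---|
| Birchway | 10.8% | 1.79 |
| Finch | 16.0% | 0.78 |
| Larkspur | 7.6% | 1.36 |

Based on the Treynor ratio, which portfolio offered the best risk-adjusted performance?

Finch

Birchway: Treynor = (10.8% − 1.6%) / 1.79 = 5.140
Finch: Treynor = (16.0% − 1.6%) / 0.78 = 18.462
Larkspur: Treynor = (7.6% − 1.6%) / 1.36 = 4.412
Highest: Finch (18.462).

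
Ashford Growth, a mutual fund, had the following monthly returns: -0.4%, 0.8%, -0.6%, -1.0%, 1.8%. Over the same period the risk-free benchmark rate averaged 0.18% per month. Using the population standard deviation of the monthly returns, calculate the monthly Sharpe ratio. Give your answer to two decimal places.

Mean return r̄ = 0.60 / 5 = 0.1200%
Σ(r − r̄)² = 5.3280; population σ = √(5.3280/5) = 1.0323%
Sharpe = (r̄ − rf) / σ = (0.1200 − 0.18) / 1.0323 = -0.0600 / 1.0323 = -0.0581

-0.06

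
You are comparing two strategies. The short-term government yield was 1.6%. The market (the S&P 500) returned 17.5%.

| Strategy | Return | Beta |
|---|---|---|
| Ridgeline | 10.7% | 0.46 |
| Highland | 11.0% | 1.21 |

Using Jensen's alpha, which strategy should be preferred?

Ridgeline

Ridgeline: α = 10.7% − [1.6% + 0.46 × (17.5% − 1.6%)] = 1.786
Highland: α = 11.0% − [1.6% + 1.21 × (17.5% − 1.6%)] = -9.839
Highest: Ridgeline (1.786).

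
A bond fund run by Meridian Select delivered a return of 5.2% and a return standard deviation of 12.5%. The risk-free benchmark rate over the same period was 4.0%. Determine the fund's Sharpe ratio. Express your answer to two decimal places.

Sharpe = (Rp − Rf) / σp = (5.2% − 4.0%) / 12.5% = 1.20% / 12.5% = 0.0960

0.10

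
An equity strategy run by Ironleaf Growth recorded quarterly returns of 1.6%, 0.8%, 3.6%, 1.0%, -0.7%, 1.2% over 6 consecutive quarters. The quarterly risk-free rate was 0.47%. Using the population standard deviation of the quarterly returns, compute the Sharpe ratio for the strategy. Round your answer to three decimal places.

0.613

Mean return μ = 7.50 / 6 = 1.2500%
Σ(r − μ)² = 9.7150; population σ = √(9.7150/6) = 1.2725%
Sharpe = (μ − rf) / σ = (1.2500 − 0.47) / 1.2725 = 0.7800 / 1.2725 = 0.6130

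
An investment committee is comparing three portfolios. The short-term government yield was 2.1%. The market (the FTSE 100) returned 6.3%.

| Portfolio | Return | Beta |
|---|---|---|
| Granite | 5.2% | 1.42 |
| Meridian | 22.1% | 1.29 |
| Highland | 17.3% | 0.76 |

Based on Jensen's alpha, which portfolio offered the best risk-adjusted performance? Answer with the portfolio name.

Granite: α = 5.2% − [2.1% + 1.42 × (6.3% − 2.1%)] = -2.864
Meridian: α = 22.1% − [2.1% + 1.29 × (6.3% − 2.1%)] = 14.582
Highland: α = 17.3% − [2.1% + 0.76 × (6.3% − 2.1%)] = 12.008
Highest: Meridian (14.582).

Meridian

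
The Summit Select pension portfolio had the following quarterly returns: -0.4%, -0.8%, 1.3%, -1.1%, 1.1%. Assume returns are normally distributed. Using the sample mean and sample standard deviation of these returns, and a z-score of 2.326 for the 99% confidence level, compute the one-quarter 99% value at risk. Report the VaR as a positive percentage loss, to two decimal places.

2.56

Mean return μ = 0.10 / 5 = 0.0200%
Σ(r − μ)² = 4.9080; sample σ = √(4.9080/4) = 1.1077%
VaR = −(μ − z·σ) = −(0.0200 − 2.326 × 1.1077) = −(-2.5565) = 2.5565%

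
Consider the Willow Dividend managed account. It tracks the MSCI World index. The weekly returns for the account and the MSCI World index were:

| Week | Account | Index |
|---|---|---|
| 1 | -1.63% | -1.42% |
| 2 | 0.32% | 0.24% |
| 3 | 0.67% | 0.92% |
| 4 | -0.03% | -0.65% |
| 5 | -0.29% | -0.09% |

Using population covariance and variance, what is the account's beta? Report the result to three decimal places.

0.908

r̄p = -0.1920%,  r̄m = -0.2000%
Cov = Σ(rp − r̄p)(rm − r̄m) / 5 = 0.5723
Var(rm) = Σ(rm − r̄m)² / 5 = 0.6302
β = Cov / Var = 0.5723 / 0.6302 = 0.9081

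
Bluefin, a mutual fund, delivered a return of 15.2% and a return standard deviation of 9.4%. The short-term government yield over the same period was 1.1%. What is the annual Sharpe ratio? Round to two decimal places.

1.50

Sharpe = (Rp − Rf) / σp = (15.2% − 1.1%) / 9.4% = 14.10% / 9.4% = 1.5000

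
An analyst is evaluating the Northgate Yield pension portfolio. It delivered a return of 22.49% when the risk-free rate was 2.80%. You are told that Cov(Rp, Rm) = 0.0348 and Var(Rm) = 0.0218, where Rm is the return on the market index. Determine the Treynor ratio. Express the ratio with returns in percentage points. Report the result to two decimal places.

12.33

β = Cov / Var = 0.0348 / 0.0218 = 1.5963
Treynor = (Rp − Rf) / β = (22.49% − 2.80%) / 1.5963 = 19.69 / 1.5963 = 12.3348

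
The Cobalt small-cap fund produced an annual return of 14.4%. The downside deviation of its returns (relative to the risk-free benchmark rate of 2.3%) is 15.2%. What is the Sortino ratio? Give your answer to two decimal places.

0.80

Sortino = (Rp − Rf) / σd = (14.4% − 2.3%) / 15.2% = 12.10% / 15.2% = 0.7961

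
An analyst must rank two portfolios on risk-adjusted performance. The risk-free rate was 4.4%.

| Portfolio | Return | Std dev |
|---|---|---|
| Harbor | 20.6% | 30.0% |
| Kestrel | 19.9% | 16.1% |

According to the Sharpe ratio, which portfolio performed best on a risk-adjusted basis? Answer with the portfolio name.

Harbor: Sharpe ratio = (20.6% − 4.4%) / 30.0% = 0.540
Kestrel: Sharpe ratio = (19.9% − 4.4%) / 16.1% = 0.963
Highest: Kestrel (0.963).

Kestrel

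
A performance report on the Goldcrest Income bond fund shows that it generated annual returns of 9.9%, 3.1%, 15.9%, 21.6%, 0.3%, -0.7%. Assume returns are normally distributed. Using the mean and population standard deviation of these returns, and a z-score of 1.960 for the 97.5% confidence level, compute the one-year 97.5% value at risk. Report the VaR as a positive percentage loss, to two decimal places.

7.84

μ = (9.9 + 3.1 + 15.9 + 21.6 + 0.3 − 0.7) / 6 = 8.3500%
Σ(r − μ)² = (9.9 − 8.3500)² + (3.1 − 8.3500)² + (15.9 − 8.3500)² + … = 409.2350
σ = √[409.2350 / 6] = 8.2587%
VaR = −(μ − z·σ) = −(8.3500 − 1.960 × 8.2587) = −(-7.8371) = 7.8371%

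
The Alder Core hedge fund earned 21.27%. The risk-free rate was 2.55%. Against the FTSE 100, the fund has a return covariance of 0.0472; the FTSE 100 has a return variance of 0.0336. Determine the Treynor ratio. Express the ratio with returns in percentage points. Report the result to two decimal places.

β = Cov / Var = 0.0472 / 0.0336 = 1.4048
Treynor = (Rp − Rf) / β = (21.27% − 2.55%) / 1.4048 = 18.72 / 1.4048 = 13.3257

13.33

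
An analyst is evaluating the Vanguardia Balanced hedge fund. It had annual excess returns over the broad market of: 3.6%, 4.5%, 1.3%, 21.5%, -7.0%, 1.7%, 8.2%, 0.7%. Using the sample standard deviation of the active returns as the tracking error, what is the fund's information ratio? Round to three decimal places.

r̄ = (3.6 + 4.5 + 1.3 + 21.5 − 7 + 1.7 + 8.2 + 0.7) / 8 = 34.50 / 8 = 4.3125%
Σ(r − r̄)² = (3.6 − 4.3125)² + (4.5 − 4.3125)² + … = 467.9888
sample σ = √(467.9888 / 7) = √66.8555 = 8.1765%
IR = r̄ / tracking error = 4.3125 / 8.1765 = 0.5274

0.527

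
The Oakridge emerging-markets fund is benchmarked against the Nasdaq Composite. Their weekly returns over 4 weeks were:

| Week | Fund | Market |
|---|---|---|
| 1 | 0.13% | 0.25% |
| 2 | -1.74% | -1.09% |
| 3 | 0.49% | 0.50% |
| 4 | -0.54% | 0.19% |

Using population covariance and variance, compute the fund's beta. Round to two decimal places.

r̄p = -0.4150%,  r̄m = -0.0375%
Cov = Σ(rp − r̄p)(rm − r̄m) / 4 = 0.5023
Var(rm) = Σ(rm − r̄m)² / 4 = 0.3828
β = Cov / Var = 0.5023 / 0.3828 = 1.3122

1.31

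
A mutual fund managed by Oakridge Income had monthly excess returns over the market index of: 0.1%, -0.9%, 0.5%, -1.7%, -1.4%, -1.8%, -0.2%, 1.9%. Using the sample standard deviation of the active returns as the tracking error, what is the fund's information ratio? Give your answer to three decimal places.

Mean return μ = -3.50 / 8 = -0.4375%
Σ(r − μ)² = (0.1 − (-0.4375))² + (-0.9 − (-0.4375))² + … = 11.2788
sample σ = √(11.2788 / 7) = √1.6113 = 1.2694%
IR = μ / tracking error = -0.4375 / 1.2694 = -0.3447

-0.345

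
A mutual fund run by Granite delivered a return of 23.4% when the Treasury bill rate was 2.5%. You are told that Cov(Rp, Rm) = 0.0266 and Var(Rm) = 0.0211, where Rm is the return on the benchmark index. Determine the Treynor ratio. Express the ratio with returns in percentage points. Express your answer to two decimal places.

β = Cov / Var = 0.0266 / 0.0211 = 1.2607
Treynor = (Rp − Rf) / β = (23.4% − 2.5%) / 1.2607 = 20.90 / 1.2607 = 16.5781

16.58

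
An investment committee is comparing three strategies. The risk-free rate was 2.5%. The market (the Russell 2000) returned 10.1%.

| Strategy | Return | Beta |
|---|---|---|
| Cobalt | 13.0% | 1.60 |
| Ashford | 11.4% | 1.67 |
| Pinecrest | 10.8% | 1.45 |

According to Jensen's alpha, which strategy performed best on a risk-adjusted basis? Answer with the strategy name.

Cobalt

Cobalt: α = 13.0% − [2.5% + 1.60 × (10.1% − 2.5%)] = -1.660
Ashford: α = 11.4% − [2.5% + 1.67 × (10.1% − 2.5%)] = -3.792
Pinecrest: α = 10.8% − [2.5% + 1.45 × (10.1% − 2.5%)] = -2.720
Highest: Cobalt (-1.660).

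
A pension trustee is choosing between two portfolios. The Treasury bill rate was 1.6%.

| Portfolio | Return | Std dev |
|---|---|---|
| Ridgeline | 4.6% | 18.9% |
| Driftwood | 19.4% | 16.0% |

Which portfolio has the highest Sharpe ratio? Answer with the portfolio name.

Ridgeline: Sharpe ratio = (4.6% − 1.6%) / 18.9% = 0.159
Driftwood: Sharpe ratio = (19.4% − 1.6%) / 16.0% = 1.113
Highest: Driftwood (1.113).

Driftwood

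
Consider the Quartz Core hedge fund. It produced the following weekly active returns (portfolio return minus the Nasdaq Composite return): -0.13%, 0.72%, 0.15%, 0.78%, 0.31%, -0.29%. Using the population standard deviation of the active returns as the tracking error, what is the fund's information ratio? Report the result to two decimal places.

0.64

Mean return r̄ = 1.540 / 6 = 0.2567%
Population σ = √[Σ(r − r̄)² / 6] = √[0.9511 / 6] = √0.1585 = 0.3981%
IR = r̄ / tracking error = 0.2567 / 0.3981 = 0.6448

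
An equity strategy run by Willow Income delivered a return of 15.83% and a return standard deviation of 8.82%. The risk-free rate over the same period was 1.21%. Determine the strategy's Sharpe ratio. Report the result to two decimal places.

Sharpe = (Rp − Rf) / σp = (15.83% − 1.21%) / 8.82% = 14.62% / 8.82% = 1.6576

1.66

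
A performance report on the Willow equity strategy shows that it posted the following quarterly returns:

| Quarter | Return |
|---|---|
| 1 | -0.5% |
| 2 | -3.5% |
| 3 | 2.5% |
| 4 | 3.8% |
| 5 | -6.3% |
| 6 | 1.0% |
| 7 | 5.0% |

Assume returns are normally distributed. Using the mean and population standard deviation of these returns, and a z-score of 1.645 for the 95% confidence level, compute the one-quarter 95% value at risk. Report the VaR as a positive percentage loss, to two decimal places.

Mean return r̄ = 2.00 / 7 = 0.2857%
Population σ = √[Σ(r − r̄)² / 7] = √[98.3086 / 7] = √14.0441 = 3.7475%
VaR = −(r̄ − z·σ) = −(0.2857 − 1.645 × 3.7475) = −(-5.8789) = 5.8789%

5.88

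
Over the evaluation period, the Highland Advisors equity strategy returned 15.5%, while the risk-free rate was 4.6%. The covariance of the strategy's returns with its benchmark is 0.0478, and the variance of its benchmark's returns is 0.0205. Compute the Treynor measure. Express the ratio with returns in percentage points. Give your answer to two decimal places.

β = Cov / Var = 0.0478 / 0.0205 = 2.3317
Treynor = (Rp − Rf) / β = (15.5% − 4.6%) / 2.3317 = 10.90 / 2.3317 = 4.6747

4.67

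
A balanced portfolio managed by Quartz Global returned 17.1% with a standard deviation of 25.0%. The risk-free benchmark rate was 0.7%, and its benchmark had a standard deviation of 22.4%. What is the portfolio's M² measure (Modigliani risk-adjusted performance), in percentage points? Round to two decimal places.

Sharpe = (Rp − Rf) / σp = (17.1% − 0.7%) / 25.0% = 0.6560
M² = Rf + Sharpe × σm = 0.7% + 0.6560 × 22.4% = 15.3944%

15.39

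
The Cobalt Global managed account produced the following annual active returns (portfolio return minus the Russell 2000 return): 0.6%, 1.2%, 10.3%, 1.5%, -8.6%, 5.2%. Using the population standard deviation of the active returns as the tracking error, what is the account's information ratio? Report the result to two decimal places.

0.30

r̄ = (0.6 + 1.2 + 10.3 + 1.5 − 8.6 + 5.2) / 6 = 1.7000%
Σ(r − r̄)² = 193.8000; population σ = √(193.8000/6) = 5.6833%
IR = r̄ / tracking error = 1.7000 / 5.6833 = 0.2991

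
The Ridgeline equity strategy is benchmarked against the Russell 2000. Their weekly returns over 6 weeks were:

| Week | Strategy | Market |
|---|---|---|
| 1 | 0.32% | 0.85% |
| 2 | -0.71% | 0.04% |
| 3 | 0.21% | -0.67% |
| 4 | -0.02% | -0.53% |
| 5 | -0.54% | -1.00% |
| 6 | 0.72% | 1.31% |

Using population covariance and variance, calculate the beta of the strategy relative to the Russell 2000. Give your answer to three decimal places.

r̄p = -0.0033%,  r̄m = 0.0000%
Cov = Σ(rp − r̄p)(rm − r̄m) / 6 = 0.2661
Var(rm) = Σ(rm − r̄m)² / 6 = 0.6950
β = Cov / Var = 0.2661 / 0.6950 = 0.3829

0.383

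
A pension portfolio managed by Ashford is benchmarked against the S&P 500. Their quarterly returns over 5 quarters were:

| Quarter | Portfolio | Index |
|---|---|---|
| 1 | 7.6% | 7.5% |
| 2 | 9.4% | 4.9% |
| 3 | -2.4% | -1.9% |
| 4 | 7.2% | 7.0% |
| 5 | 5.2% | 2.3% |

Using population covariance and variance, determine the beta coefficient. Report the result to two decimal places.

r̄p = 5.4000%,  r̄m = 3.9600%
Cov = Σ(rp − r̄p)(rm − r̄m) / 5 = 12.6120
Var(rm) = Σ(rm − r̄m)² / 5 = 11.9504
β = Cov / Var = 12.6120 / 11.9504 = 1.0554

1.06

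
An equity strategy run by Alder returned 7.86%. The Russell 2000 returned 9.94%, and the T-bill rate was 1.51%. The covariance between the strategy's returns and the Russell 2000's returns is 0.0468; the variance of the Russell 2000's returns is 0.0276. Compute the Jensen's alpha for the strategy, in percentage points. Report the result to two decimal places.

-7.94

β = Cov / Var = 0.0468 / 0.0276 = 1.6957
E[R] = Rf + β(Rm − Rf) = 1.51% + 1.6957 × (9.94% − 1.51%) = 15.8048%
α = Rp − E[R] = 7.86% − 15.8048% = -7.9448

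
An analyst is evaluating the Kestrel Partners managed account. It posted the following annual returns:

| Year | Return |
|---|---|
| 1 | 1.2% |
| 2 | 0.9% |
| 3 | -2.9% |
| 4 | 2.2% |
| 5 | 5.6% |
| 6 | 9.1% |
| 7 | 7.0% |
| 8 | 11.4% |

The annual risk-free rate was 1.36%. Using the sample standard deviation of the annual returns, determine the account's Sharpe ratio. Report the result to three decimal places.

0.618

r̄ = (1.2 + 0.9 − 2.9 + 2.2 + 5.6 + 9.1 + 7 + 11.4) / 8 = 34.50 / 8 = 4.3125%
Σ(r − r̄)² = (1.2 − 4.3125)² + (0.9 − 4.3125)² + … = 159.8488
sample σ = √(159.8488 / 7) = √22.8355 = 4.7787%
Sharpe = (r̄ − rf) / σ = (4.3125 − 1.36) / 4.7787 = 2.9525 / 4.7787 = 0.6178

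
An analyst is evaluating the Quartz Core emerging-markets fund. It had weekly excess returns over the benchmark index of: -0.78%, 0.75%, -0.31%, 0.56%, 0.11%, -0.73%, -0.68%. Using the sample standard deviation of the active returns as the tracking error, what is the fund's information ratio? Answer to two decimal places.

-0.24

r̄ = (-0.78 + 0.75 − 0.31 + 0.56 + 0.11 − 0.73 − 0.68) / 7 = -0.1543%
Σ(r − r̄)² = 2.4214; sample σ = √(2.4214/6) = 0.6353%
IR = r̄ / tracking error = -0.1543 / 0.6353 = -0.2429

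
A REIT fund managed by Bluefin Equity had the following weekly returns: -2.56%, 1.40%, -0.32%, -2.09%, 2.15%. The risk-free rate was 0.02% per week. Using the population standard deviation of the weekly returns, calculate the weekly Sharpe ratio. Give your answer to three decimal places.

μ = (-2.56 + 1.4 − 0.32 − 2.09 + 2.15) / 5 = -0.2840%
Population std dev = √[17.2033 / 5] = 1.8549%
Sharpe = (μ − rf) / σ = (-0.2840 − 0.02) / 1.8549 = -0.3040 / 1.8549 = -0.1639

-0.164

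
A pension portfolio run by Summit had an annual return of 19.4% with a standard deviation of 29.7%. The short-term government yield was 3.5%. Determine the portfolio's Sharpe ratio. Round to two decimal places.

Sharpe = (Rp − Rf) / σp = (19.4% − 3.5%) / 29.7% = 15.90% / 29.7% = 0.5354

0.54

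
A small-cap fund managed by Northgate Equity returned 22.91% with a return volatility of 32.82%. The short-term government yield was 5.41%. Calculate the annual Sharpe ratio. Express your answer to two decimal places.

Sharpe = (Rp − Rf) / σp = (22.91% − 5.41%) / 32.82% = 17.50% / 32.82% = 0.5332

0.53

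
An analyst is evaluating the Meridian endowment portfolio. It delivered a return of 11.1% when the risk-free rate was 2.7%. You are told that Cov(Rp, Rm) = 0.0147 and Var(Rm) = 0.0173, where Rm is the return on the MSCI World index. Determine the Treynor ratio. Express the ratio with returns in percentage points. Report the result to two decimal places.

9.89

β = Cov / Var = 0.0147 / 0.0173 = 0.8497
Treynor = (Rp − Rf) / β = (11.1% − 2.7%) / 0.8497 = 8.40 / 0.8497 = 9.8858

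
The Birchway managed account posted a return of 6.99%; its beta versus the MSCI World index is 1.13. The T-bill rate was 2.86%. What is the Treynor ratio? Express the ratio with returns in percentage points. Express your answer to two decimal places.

3.65

Treynor = (Rp − Rf) / β = (6.99% − 2.86%) / 1.13 = 4.13 / 1.13 = 3.6549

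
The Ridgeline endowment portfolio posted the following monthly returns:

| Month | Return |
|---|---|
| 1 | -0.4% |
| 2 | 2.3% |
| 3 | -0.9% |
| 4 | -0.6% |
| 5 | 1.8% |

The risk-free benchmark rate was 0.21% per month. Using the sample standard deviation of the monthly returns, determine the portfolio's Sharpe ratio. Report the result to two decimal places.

0.15

r̄ = (-0.4 + 2.3 − 0.9 − 0.6 + 1.8) / 5 = 0.4400%
Sample std dev = √[8.8920 / 4] = 1.4910%
Sharpe = (r̄ − rf) / σ = (0.4400 − 0.21) / 1.4910 = 0.2300 / 1.4910 = 0.1543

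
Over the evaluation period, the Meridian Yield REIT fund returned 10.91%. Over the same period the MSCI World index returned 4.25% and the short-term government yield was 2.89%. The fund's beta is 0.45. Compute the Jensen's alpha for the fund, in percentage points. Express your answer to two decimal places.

7.41

CAPM expected return = Rf + β(Rm − Rf) = 2.89% + 0.45 × (4.25% − 2.89%) = 2.89 + 0.45 × 1.36 = 3.5020%
Jensen's α = Rp − E[R] = 10.91% − 3.5020% = 7.4080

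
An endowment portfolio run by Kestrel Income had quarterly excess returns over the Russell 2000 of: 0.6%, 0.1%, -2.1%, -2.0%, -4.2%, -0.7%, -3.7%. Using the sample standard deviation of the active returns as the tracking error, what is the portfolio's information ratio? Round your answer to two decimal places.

-0.94

r̄ = (0.6 + 0.1 − 2.1 − 2 − 4.2 − 0.7 − 3.7) / 7 = -12.00 / 7 = -1.7143%
Sample std dev = √[20.0286 / 6] = 1.8270%
IR = r̄ / tracking error = -1.7143 / 1.8270 = -0.9383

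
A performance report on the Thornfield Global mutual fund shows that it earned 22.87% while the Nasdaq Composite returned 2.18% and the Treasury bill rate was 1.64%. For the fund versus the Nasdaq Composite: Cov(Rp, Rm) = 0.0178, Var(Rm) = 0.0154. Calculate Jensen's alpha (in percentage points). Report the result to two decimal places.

20.61

β = Cov / Var = 0.0178 / 0.0154 = 1.1558
E[R] = Rf + β(Rm − Rf) = 1.64% + 1.1558 × (2.18% − 1.64%) = 2.2641%
α = Rp − E[R] = 22.87% − 2.2641% = 20.6059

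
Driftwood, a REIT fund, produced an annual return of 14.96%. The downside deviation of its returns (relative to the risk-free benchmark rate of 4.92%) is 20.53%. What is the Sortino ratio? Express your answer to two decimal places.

Sortino = (Rp − Rf) / σd = (14.96% − 4.92%) / 20.53% = 10.04% / 20.53% = 0.4890

0.49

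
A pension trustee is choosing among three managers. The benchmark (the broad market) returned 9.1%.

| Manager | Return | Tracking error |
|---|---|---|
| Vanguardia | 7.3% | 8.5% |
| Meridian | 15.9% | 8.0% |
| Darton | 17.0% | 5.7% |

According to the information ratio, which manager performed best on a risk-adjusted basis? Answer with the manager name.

Vanguardia: IR = (7.3% − 9.1%) / 8.5% = -0.212
Meridian: IR = (15.9% − 9.1%) / 8.0% = 0.850
Darton: IR = (17.0% − 9.1%) / 5.7% = 1.386
Highest: Darton (1.386).

Darton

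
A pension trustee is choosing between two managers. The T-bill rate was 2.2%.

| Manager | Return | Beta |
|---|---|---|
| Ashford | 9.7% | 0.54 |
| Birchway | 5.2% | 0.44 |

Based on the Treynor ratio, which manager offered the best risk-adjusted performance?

Ashford

Ashford: Treynor = (9.7% − 2.2%) / 0.54 = 13.889
Birchway: Treynor = (5.2% − 2.2%) / 0.44 = 6.818
Highest: Ashford (13.889).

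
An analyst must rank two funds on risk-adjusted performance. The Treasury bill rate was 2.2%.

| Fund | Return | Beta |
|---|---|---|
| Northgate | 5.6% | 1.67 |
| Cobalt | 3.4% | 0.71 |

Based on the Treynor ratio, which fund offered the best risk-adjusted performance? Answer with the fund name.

Northgate

Northgate: Treynor = (5.6% − 2.2%) / 1.67 = 2.036
Cobalt: Treynor = (3.4% − 2.2%) / 0.71 = 1.690
Highest: Northgate (2.036).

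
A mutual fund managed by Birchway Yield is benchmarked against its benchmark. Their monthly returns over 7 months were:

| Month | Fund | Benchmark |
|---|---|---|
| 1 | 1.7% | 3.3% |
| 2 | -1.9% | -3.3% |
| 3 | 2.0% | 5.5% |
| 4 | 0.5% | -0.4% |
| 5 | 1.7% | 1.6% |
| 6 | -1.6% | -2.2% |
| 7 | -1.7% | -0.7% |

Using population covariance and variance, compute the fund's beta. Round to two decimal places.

r̄p = 0.1000%,  r̄m = 0.5429%
Cov = Σ(rp − r̄p)(rm − r̄m) / 7 = 4.2471
Var(rm) = Σ(rm − r̄m)² / 7 = 8.2882
β = Cov / Var = 4.2471 / 8.2882 = 0.5124

0.51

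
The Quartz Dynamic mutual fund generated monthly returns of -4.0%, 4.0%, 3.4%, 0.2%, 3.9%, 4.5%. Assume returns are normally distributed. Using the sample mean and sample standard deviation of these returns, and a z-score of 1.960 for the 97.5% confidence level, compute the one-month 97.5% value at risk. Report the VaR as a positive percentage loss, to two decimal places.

4.50

μ = (-4 + 4 + 3.4 + 0.2 + 3.9 + 4.5) / 6 = 12.00 / 6 = 2.0000%
Σ(r − μ)² = 55.0600; sample σ = √(55.0600/5) = 3.3184%
VaR = −(μ − z·σ) = −(2.0000 − 1.960 × 3.3184) = −(-4.5041) = 4.5041%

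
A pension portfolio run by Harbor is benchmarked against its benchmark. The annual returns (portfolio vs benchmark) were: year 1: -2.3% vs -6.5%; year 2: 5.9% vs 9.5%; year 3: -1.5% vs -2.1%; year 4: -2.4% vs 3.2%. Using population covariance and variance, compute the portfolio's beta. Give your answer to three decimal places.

r̄p = -0.0750%,  r̄m = 1.0250%
Cov = Σ(rp − r̄p)(rm − r̄m) / 4 = 16.6944
Var(rm) = Σ(rm − r̄m)² / 4 = 35.7369
β = Cov / Var = 16.6944 / 35.7369 = 0.4671

0.467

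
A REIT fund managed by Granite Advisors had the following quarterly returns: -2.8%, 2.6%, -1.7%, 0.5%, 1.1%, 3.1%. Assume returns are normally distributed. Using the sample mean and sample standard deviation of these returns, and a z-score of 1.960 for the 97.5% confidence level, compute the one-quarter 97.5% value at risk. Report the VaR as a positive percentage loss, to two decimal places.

4.11

Mean return r̄ = 2.80 / 6 = 0.4667%
Sample σ = √[Σ(r − r̄)² / 5] = √[27.2533 / 5] = √5.4507 = 2.3347%
VaR = −(r̄ − z·σ) = −(0.4667 − 1.960 × 2.3347) = −(-4.1093) = 4.1093%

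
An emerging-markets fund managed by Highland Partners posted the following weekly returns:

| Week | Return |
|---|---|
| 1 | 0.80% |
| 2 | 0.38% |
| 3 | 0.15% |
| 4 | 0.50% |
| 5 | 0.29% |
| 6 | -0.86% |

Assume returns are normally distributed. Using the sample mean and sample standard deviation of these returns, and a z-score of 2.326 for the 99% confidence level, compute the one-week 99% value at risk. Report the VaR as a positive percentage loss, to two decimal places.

r̄ = (0.8 + 0.38 + 0.15 + 0.5 + 0.29 − 0.86) / 6 = 0.2100%
Σ(r − r̄)² = 1.6160; sample σ = √(1.6160/5) = 0.5685%
VaR = −(r̄ − z·σ) = −(0.2100 − 2.326 × 0.5685) = −(-1.1123) = 1.1123%

1.11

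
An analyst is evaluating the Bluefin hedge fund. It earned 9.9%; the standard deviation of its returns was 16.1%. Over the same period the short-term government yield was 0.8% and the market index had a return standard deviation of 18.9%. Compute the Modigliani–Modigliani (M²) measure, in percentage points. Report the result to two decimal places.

Sharpe = (Rp − Rf) / σp = (9.9% − 0.8%) / 16.1% = 0.5652
M² = Rf + Sharpe × σm = 0.8% + 0.5652 × 18.9% = 11.4823%

11.48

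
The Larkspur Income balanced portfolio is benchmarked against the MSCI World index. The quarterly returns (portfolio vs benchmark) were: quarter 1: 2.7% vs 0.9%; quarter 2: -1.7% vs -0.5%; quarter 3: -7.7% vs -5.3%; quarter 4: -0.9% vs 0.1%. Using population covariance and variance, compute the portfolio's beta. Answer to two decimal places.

1.49

r̄p = -1.9000%,  r̄m = -1.2000%
Cov = Σ(rp − r̄p)(rm − r̄m) / 4 = 8.7200
Var(rm) = Σ(rm − r̄m)² / 4 = 5.8500
β = Cov / Var = 8.7200 / 5.8500 = 1.4906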